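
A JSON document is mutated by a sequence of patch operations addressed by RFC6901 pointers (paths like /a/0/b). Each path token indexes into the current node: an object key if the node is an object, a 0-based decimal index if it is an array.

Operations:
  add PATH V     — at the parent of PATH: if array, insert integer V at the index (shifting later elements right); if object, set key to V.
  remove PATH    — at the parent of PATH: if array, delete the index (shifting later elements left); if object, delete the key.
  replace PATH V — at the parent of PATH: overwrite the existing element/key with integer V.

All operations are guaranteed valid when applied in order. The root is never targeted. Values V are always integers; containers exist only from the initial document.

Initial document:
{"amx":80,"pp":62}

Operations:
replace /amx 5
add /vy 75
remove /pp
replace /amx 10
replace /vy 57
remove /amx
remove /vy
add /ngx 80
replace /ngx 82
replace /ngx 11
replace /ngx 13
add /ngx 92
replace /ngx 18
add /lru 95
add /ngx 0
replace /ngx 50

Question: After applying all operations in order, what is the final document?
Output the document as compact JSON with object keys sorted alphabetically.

Answer: {"lru":95,"ngx":50}

Derivation:
After op 1 (replace /amx 5): {"amx":5,"pp":62}
After op 2 (add /vy 75): {"amx":5,"pp":62,"vy":75}
After op 3 (remove /pp): {"amx":5,"vy":75}
After op 4 (replace /amx 10): {"amx":10,"vy":75}
After op 5 (replace /vy 57): {"amx":10,"vy":57}
After op 6 (remove /amx): {"vy":57}
After op 7 (remove /vy): {}
After op 8 (add /ngx 80): {"ngx":80}
After op 9 (replace /ngx 82): {"ngx":82}
After op 10 (replace /ngx 11): {"ngx":11}
After op 11 (replace /ngx 13): {"ngx":13}
After op 12 (add /ngx 92): {"ngx":92}
After op 13 (replace /ngx 18): {"ngx":18}
After op 14 (add /lru 95): {"lru":95,"ngx":18}
After op 15 (add /ngx 0): {"lru":95,"ngx":0}
After op 16 (replace /ngx 50): {"lru":95,"ngx":50}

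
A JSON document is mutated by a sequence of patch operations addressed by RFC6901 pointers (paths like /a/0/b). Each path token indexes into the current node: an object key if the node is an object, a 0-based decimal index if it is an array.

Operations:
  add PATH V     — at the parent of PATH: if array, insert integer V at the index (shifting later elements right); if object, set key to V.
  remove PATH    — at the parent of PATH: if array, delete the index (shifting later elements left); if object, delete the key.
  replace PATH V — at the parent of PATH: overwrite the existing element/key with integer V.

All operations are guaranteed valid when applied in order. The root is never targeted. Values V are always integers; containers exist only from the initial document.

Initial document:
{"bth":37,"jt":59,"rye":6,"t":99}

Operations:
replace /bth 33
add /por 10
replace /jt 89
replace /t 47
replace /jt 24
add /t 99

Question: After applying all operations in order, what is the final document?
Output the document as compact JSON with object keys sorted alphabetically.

After op 1 (replace /bth 33): {"bth":33,"jt":59,"rye":6,"t":99}
After op 2 (add /por 10): {"bth":33,"jt":59,"por":10,"rye":6,"t":99}
After op 3 (replace /jt 89): {"bth":33,"jt":89,"por":10,"rye":6,"t":99}
After op 4 (replace /t 47): {"bth":33,"jt":89,"por":10,"rye":6,"t":47}
After op 5 (replace /jt 24): {"bth":33,"jt":24,"por":10,"rye":6,"t":47}
After op 6 (add /t 99): {"bth":33,"jt":24,"por":10,"rye":6,"t":99}

Answer: {"bth":33,"jt":24,"por":10,"rye":6,"t":99}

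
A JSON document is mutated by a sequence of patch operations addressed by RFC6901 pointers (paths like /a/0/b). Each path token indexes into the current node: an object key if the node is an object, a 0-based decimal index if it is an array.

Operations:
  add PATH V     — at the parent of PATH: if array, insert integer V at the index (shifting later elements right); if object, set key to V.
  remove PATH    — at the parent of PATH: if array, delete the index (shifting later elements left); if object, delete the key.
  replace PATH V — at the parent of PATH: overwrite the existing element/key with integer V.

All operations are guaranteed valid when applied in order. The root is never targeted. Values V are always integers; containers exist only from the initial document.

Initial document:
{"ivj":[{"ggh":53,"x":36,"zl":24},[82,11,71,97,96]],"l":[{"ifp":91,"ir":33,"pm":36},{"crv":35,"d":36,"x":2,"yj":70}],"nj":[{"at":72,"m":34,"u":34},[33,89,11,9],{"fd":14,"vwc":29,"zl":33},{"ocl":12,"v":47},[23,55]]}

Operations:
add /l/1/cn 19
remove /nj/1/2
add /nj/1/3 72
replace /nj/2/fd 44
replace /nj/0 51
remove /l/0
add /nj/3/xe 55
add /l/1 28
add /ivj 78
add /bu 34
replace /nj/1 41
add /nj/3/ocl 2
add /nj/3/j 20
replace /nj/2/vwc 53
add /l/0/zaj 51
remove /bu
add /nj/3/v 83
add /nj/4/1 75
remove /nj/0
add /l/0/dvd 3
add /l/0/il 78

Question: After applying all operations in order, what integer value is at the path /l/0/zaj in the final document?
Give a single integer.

After op 1 (add /l/1/cn 19): {"ivj":[{"ggh":53,"x":36,"zl":24},[82,11,71,97,96]],"l":[{"ifp":91,"ir":33,"pm":36},{"cn":19,"crv":35,"d":36,"x":2,"yj":70}],"nj":[{"at":72,"m":34,"u":34},[33,89,11,9],{"fd":14,"vwc":29,"zl":33},{"ocl":12,"v":47},[23,55]]}
After op 2 (remove /nj/1/2): {"ivj":[{"ggh":53,"x":36,"zl":24},[82,11,71,97,96]],"l":[{"ifp":91,"ir":33,"pm":36},{"cn":19,"crv":35,"d":36,"x":2,"yj":70}],"nj":[{"at":72,"m":34,"u":34},[33,89,9],{"fd":14,"vwc":29,"zl":33},{"ocl":12,"v":47},[23,55]]}
After op 3 (add /nj/1/3 72): {"ivj":[{"ggh":53,"x":36,"zl":24},[82,11,71,97,96]],"l":[{"ifp":91,"ir":33,"pm":36},{"cn":19,"crv":35,"d":36,"x":2,"yj":70}],"nj":[{"at":72,"m":34,"u":34},[33,89,9,72],{"fd":14,"vwc":29,"zl":33},{"ocl":12,"v":47},[23,55]]}
After op 4 (replace /nj/2/fd 44): {"ivj":[{"ggh":53,"x":36,"zl":24},[82,11,71,97,96]],"l":[{"ifp":91,"ir":33,"pm":36},{"cn":19,"crv":35,"d":36,"x":2,"yj":70}],"nj":[{"at":72,"m":34,"u":34},[33,89,9,72],{"fd":44,"vwc":29,"zl":33},{"ocl":12,"v":47},[23,55]]}
After op 5 (replace /nj/0 51): {"ivj":[{"ggh":53,"x":36,"zl":24},[82,11,71,97,96]],"l":[{"ifp":91,"ir":33,"pm":36},{"cn":19,"crv":35,"d":36,"x":2,"yj":70}],"nj":[51,[33,89,9,72],{"fd":44,"vwc":29,"zl":33},{"ocl":12,"v":47},[23,55]]}
After op 6 (remove /l/0): {"ivj":[{"ggh":53,"x":36,"zl":24},[82,11,71,97,96]],"l":[{"cn":19,"crv":35,"d":36,"x":2,"yj":70}],"nj":[51,[33,89,9,72],{"fd":44,"vwc":29,"zl":33},{"ocl":12,"v":47},[23,55]]}
After op 7 (add /nj/3/xe 55): {"ivj":[{"ggh":53,"x":36,"zl":24},[82,11,71,97,96]],"l":[{"cn":19,"crv":35,"d":36,"x":2,"yj":70}],"nj":[51,[33,89,9,72],{"fd":44,"vwc":29,"zl":33},{"ocl":12,"v":47,"xe":55},[23,55]]}
After op 8 (add /l/1 28): {"ivj":[{"ggh":53,"x":36,"zl":24},[82,11,71,97,96]],"l":[{"cn":19,"crv":35,"d":36,"x":2,"yj":70},28],"nj":[51,[33,89,9,72],{"fd":44,"vwc":29,"zl":33},{"ocl":12,"v":47,"xe":55},[23,55]]}
After op 9 (add /ivj 78): {"ivj":78,"l":[{"cn":19,"crv":35,"d":36,"x":2,"yj":70},28],"nj":[51,[33,89,9,72],{"fd":44,"vwc":29,"zl":33},{"ocl":12,"v":47,"xe":55},[23,55]]}
After op 10 (add /bu 34): {"bu":34,"ivj":78,"l":[{"cn":19,"crv":35,"d":36,"x":2,"yj":70},28],"nj":[51,[33,89,9,72],{"fd":44,"vwc":29,"zl":33},{"ocl":12,"v":47,"xe":55},[23,55]]}
After op 11 (replace /nj/1 41): {"bu":34,"ivj":78,"l":[{"cn":19,"crv":35,"d":36,"x":2,"yj":70},28],"nj":[51,41,{"fd":44,"vwc":29,"zl":33},{"ocl":12,"v":47,"xe":55},[23,55]]}
After op 12 (add /nj/3/ocl 2): {"bu":34,"ivj":78,"l":[{"cn":19,"crv":35,"d":36,"x":2,"yj":70},28],"nj":[51,41,{"fd":44,"vwc":29,"zl":33},{"ocl":2,"v":47,"xe":55},[23,55]]}
After op 13 (add /nj/3/j 20): {"bu":34,"ivj":78,"l":[{"cn":19,"crv":35,"d":36,"x":2,"yj":70},28],"nj":[51,41,{"fd":44,"vwc":29,"zl":33},{"j":20,"ocl":2,"v":47,"xe":55},[23,55]]}
After op 14 (replace /nj/2/vwc 53): {"bu":34,"ivj":78,"l":[{"cn":19,"crv":35,"d":36,"x":2,"yj":70},28],"nj":[51,41,{"fd":44,"vwc":53,"zl":33},{"j":20,"ocl":2,"v":47,"xe":55},[23,55]]}
After op 15 (add /l/0/zaj 51): {"bu":34,"ivj":78,"l":[{"cn":19,"crv":35,"d":36,"x":2,"yj":70,"zaj":51},28],"nj":[51,41,{"fd":44,"vwc":53,"zl":33},{"j":20,"ocl":2,"v":47,"xe":55},[23,55]]}
After op 16 (remove /bu): {"ivj":78,"l":[{"cn":19,"crv":35,"d":36,"x":2,"yj":70,"zaj":51},28],"nj":[51,41,{"fd":44,"vwc":53,"zl":33},{"j":20,"ocl":2,"v":47,"xe":55},[23,55]]}
After op 17 (add /nj/3/v 83): {"ivj":78,"l":[{"cn":19,"crv":35,"d":36,"x":2,"yj":70,"zaj":51},28],"nj":[51,41,{"fd":44,"vwc":53,"zl":33},{"j":20,"ocl":2,"v":83,"xe":55},[23,55]]}
After op 18 (add /nj/4/1 75): {"ivj":78,"l":[{"cn":19,"crv":35,"d":36,"x":2,"yj":70,"zaj":51},28],"nj":[51,41,{"fd":44,"vwc":53,"zl":33},{"j":20,"ocl":2,"v":83,"xe":55},[23,75,55]]}
After op 19 (remove /nj/0): {"ivj":78,"l":[{"cn":19,"crv":35,"d":36,"x":2,"yj":70,"zaj":51},28],"nj":[41,{"fd":44,"vwc":53,"zl":33},{"j":20,"ocl":2,"v":83,"xe":55},[23,75,55]]}
After op 20 (add /l/0/dvd 3): {"ivj":78,"l":[{"cn":19,"crv":35,"d":36,"dvd":3,"x":2,"yj":70,"zaj":51},28],"nj":[41,{"fd":44,"vwc":53,"zl":33},{"j":20,"ocl":2,"v":83,"xe":55},[23,75,55]]}
After op 21 (add /l/0/il 78): {"ivj":78,"l":[{"cn":19,"crv":35,"d":36,"dvd":3,"il":78,"x":2,"yj":70,"zaj":51},28],"nj":[41,{"fd":44,"vwc":53,"zl":33},{"j":20,"ocl":2,"v":83,"xe":55},[23,75,55]]}
Value at /l/0/zaj: 51

Answer: 51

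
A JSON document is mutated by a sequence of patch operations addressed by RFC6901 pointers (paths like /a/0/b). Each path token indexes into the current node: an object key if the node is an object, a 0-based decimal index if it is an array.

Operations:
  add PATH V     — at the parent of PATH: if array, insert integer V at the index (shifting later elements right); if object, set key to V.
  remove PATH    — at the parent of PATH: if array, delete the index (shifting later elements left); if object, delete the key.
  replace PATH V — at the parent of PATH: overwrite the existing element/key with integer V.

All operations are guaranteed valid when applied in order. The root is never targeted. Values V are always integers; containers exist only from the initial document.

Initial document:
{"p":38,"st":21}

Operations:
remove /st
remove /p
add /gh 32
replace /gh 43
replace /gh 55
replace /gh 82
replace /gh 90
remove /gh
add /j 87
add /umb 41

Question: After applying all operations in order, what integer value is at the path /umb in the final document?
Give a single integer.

After op 1 (remove /st): {"p":38}
After op 2 (remove /p): {}
After op 3 (add /gh 32): {"gh":32}
After op 4 (replace /gh 43): {"gh":43}
After op 5 (replace /gh 55): {"gh":55}
After op 6 (replace /gh 82): {"gh":82}
After op 7 (replace /gh 90): {"gh":90}
After op 8 (remove /gh): {}
After op 9 (add /j 87): {"j":87}
After op 10 (add /umb 41): {"j":87,"umb":41}
Value at /umb: 41

Answer: 41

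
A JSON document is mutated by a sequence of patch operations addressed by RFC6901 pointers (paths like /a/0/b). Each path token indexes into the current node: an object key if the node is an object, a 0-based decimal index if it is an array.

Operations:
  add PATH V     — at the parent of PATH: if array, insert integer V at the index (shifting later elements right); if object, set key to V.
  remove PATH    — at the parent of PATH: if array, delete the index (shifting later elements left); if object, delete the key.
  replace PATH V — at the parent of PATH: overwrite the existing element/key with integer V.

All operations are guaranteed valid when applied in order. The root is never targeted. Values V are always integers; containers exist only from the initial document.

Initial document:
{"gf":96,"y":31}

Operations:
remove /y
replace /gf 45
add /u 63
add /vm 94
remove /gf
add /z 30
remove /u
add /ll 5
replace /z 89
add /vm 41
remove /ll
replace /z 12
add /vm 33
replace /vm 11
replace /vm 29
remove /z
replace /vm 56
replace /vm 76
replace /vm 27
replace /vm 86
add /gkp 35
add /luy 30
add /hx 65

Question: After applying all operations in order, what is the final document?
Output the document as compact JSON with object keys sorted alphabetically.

After op 1 (remove /y): {"gf":96}
After op 2 (replace /gf 45): {"gf":45}
After op 3 (add /u 63): {"gf":45,"u":63}
After op 4 (add /vm 94): {"gf":45,"u":63,"vm":94}
After op 5 (remove /gf): {"u":63,"vm":94}
After op 6 (add /z 30): {"u":63,"vm":94,"z":30}
After op 7 (remove /u): {"vm":94,"z":30}
After op 8 (add /ll 5): {"ll":5,"vm":94,"z":30}
After op 9 (replace /z 89): {"ll":5,"vm":94,"z":89}
After op 10 (add /vm 41): {"ll":5,"vm":41,"z":89}
After op 11 (remove /ll): {"vm":41,"z":89}
After op 12 (replace /z 12): {"vm":41,"z":12}
After op 13 (add /vm 33): {"vm":33,"z":12}
After op 14 (replace /vm 11): {"vm":11,"z":12}
After op 15 (replace /vm 29): {"vm":29,"z":12}
After op 16 (remove /z): {"vm":29}
After op 17 (replace /vm 56): {"vm":56}
After op 18 (replace /vm 76): {"vm":76}
After op 19 (replace /vm 27): {"vm":27}
After op 20 (replace /vm 86): {"vm":86}
After op 21 (add /gkp 35): {"gkp":35,"vm":86}
After op 22 (add /luy 30): {"gkp":35,"luy":30,"vm":86}
After op 23 (add /hx 65): {"gkp":35,"hx":65,"luy":30,"vm":86}

Answer: {"gkp":35,"hx":65,"luy":30,"vm":86}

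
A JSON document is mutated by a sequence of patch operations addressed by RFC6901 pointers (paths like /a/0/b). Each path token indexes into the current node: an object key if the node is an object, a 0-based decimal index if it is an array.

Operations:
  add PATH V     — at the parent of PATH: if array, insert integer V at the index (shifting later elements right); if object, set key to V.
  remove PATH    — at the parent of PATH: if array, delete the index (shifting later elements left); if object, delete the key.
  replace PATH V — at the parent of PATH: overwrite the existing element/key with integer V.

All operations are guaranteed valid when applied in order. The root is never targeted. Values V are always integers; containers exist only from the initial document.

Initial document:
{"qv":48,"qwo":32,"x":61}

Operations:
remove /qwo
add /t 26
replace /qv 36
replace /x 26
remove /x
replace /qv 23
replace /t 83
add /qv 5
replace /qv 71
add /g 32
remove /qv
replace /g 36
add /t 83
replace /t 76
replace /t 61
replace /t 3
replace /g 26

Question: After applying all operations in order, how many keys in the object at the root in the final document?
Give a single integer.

Answer: 2

Derivation:
After op 1 (remove /qwo): {"qv":48,"x":61}
After op 2 (add /t 26): {"qv":48,"t":26,"x":61}
After op 3 (replace /qv 36): {"qv":36,"t":26,"x":61}
After op 4 (replace /x 26): {"qv":36,"t":26,"x":26}
After op 5 (remove /x): {"qv":36,"t":26}
After op 6 (replace /qv 23): {"qv":23,"t":26}
After op 7 (replace /t 83): {"qv":23,"t":83}
After op 8 (add /qv 5): {"qv":5,"t":83}
After op 9 (replace /qv 71): {"qv":71,"t":83}
After op 10 (add /g 32): {"g":32,"qv":71,"t":83}
After op 11 (remove /qv): {"g":32,"t":83}
After op 12 (replace /g 36): {"g":36,"t":83}
After op 13 (add /t 83): {"g":36,"t":83}
After op 14 (replace /t 76): {"g":36,"t":76}
After op 15 (replace /t 61): {"g":36,"t":61}
After op 16 (replace /t 3): {"g":36,"t":3}
After op 17 (replace /g 26): {"g":26,"t":3}
Size at the root: 2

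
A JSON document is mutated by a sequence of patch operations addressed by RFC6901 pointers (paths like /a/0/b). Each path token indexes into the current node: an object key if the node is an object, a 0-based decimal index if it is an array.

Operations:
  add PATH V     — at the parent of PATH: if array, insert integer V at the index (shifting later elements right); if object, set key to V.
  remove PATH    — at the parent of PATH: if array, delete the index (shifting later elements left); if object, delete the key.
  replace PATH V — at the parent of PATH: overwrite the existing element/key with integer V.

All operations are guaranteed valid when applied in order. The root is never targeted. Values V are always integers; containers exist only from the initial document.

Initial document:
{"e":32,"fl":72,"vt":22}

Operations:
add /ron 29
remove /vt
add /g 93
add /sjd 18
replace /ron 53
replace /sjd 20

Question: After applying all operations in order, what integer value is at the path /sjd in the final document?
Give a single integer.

After op 1 (add /ron 29): {"e":32,"fl":72,"ron":29,"vt":22}
After op 2 (remove /vt): {"e":32,"fl":72,"ron":29}
After op 3 (add /g 93): {"e":32,"fl":72,"g":93,"ron":29}
After op 4 (add /sjd 18): {"e":32,"fl":72,"g":93,"ron":29,"sjd":18}
After op 5 (replace /ron 53): {"e":32,"fl":72,"g":93,"ron":53,"sjd":18}
After op 6 (replace /sjd 20): {"e":32,"fl":72,"g":93,"ron":53,"sjd":20}
Value at /sjd: 20

Answer: 20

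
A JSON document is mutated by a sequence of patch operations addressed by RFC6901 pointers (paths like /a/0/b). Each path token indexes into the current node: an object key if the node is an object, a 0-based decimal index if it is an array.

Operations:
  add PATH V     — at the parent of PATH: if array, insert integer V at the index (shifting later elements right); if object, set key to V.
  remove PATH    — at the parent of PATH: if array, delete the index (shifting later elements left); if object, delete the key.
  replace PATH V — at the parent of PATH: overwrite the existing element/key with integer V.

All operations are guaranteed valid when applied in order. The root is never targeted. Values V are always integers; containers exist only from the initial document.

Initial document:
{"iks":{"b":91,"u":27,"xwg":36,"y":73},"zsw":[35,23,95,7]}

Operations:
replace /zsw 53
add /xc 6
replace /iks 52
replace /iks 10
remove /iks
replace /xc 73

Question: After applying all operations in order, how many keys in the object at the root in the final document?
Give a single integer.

Answer: 2

Derivation:
After op 1 (replace /zsw 53): {"iks":{"b":91,"u":27,"xwg":36,"y":73},"zsw":53}
After op 2 (add /xc 6): {"iks":{"b":91,"u":27,"xwg":36,"y":73},"xc":6,"zsw":53}
After op 3 (replace /iks 52): {"iks":52,"xc":6,"zsw":53}
After op 4 (replace /iks 10): {"iks":10,"xc":6,"zsw":53}
After op 5 (remove /iks): {"xc":6,"zsw":53}
After op 6 (replace /xc 73): {"xc":73,"zsw":53}
Size at the root: 2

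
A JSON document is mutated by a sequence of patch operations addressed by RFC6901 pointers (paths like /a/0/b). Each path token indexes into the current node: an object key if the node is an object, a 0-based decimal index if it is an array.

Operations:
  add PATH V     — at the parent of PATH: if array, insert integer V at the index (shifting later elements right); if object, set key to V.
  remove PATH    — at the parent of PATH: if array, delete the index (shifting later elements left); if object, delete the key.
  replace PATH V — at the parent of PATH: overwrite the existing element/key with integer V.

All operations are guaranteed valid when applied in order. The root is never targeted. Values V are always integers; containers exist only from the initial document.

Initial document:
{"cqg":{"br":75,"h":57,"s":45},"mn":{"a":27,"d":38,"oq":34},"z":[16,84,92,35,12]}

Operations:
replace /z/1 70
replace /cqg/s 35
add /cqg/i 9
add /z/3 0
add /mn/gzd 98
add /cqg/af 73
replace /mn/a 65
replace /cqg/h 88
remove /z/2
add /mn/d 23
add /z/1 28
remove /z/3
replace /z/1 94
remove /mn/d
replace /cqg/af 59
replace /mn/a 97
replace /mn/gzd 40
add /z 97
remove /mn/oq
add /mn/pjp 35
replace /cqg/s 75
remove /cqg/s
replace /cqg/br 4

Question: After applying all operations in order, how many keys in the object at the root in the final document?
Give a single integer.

Answer: 3

Derivation:
After op 1 (replace /z/1 70): {"cqg":{"br":75,"h":57,"s":45},"mn":{"a":27,"d":38,"oq":34},"z":[16,70,92,35,12]}
After op 2 (replace /cqg/s 35): {"cqg":{"br":75,"h":57,"s":35},"mn":{"a":27,"d":38,"oq":34},"z":[16,70,92,35,12]}
After op 3 (add /cqg/i 9): {"cqg":{"br":75,"h":57,"i":9,"s":35},"mn":{"a":27,"d":38,"oq":34},"z":[16,70,92,35,12]}
After op 4 (add /z/3 0): {"cqg":{"br":75,"h":57,"i":9,"s":35},"mn":{"a":27,"d":38,"oq":34},"z":[16,70,92,0,35,12]}
After op 5 (add /mn/gzd 98): {"cqg":{"br":75,"h":57,"i":9,"s":35},"mn":{"a":27,"d":38,"gzd":98,"oq":34},"z":[16,70,92,0,35,12]}
After op 6 (add /cqg/af 73): {"cqg":{"af":73,"br":75,"h":57,"i":9,"s":35},"mn":{"a":27,"d":38,"gzd":98,"oq":34},"z":[16,70,92,0,35,12]}
After op 7 (replace /mn/a 65): {"cqg":{"af":73,"br":75,"h":57,"i":9,"s":35},"mn":{"a":65,"d":38,"gzd":98,"oq":34},"z":[16,70,92,0,35,12]}
After op 8 (replace /cqg/h 88): {"cqg":{"af":73,"br":75,"h":88,"i":9,"s":35},"mn":{"a":65,"d":38,"gzd":98,"oq":34},"z":[16,70,92,0,35,12]}
After op 9 (remove /z/2): {"cqg":{"af":73,"br":75,"h":88,"i":9,"s":35},"mn":{"a":65,"d":38,"gzd":98,"oq":34},"z":[16,70,0,35,12]}
After op 10 (add /mn/d 23): {"cqg":{"af":73,"br":75,"h":88,"i":9,"s":35},"mn":{"a":65,"d":23,"gzd":98,"oq":34},"z":[16,70,0,35,12]}
After op 11 (add /z/1 28): {"cqg":{"af":73,"br":75,"h":88,"i":9,"s":35},"mn":{"a":65,"d":23,"gzd":98,"oq":34},"z":[16,28,70,0,35,12]}
After op 12 (remove /z/3): {"cqg":{"af":73,"br":75,"h":88,"i":9,"s":35},"mn":{"a":65,"d":23,"gzd":98,"oq":34},"z":[16,28,70,35,12]}
After op 13 (replace /z/1 94): {"cqg":{"af":73,"br":75,"h":88,"i":9,"s":35},"mn":{"a":65,"d":23,"gzd":98,"oq":34},"z":[16,94,70,35,12]}
After op 14 (remove /mn/d): {"cqg":{"af":73,"br":75,"h":88,"i":9,"s":35},"mn":{"a":65,"gzd":98,"oq":34},"z":[16,94,70,35,12]}
After op 15 (replace /cqg/af 59): {"cqg":{"af":59,"br":75,"h":88,"i":9,"s":35},"mn":{"a":65,"gzd":98,"oq":34},"z":[16,94,70,35,12]}
After op 16 (replace /mn/a 97): {"cqg":{"af":59,"br":75,"h":88,"i":9,"s":35},"mn":{"a":97,"gzd":98,"oq":34},"z":[16,94,70,35,12]}
After op 17 (replace /mn/gzd 40): {"cqg":{"af":59,"br":75,"h":88,"i":9,"s":35},"mn":{"a":97,"gzd":40,"oq":34},"z":[16,94,70,35,12]}
After op 18 (add /z 97): {"cqg":{"af":59,"br":75,"h":88,"i":9,"s":35},"mn":{"a":97,"gzd":40,"oq":34},"z":97}
After op 19 (remove /mn/oq): {"cqg":{"af":59,"br":75,"h":88,"i":9,"s":35},"mn":{"a":97,"gzd":40},"z":97}
After op 20 (add /mn/pjp 35): {"cqg":{"af":59,"br":75,"h":88,"i":9,"s":35},"mn":{"a":97,"gzd":40,"pjp":35},"z":97}
After op 21 (replace /cqg/s 75): {"cqg":{"af":59,"br":75,"h":88,"i":9,"s":75},"mn":{"a":97,"gzd":40,"pjp":35},"z":97}
After op 22 (remove /cqg/s): {"cqg":{"af":59,"br":75,"h":88,"i":9},"mn":{"a":97,"gzd":40,"pjp":35},"z":97}
After op 23 (replace /cqg/br 4): {"cqg":{"af":59,"br":4,"h":88,"i":9},"mn":{"a":97,"gzd":40,"pjp":35},"z":97}
Size at the root: 3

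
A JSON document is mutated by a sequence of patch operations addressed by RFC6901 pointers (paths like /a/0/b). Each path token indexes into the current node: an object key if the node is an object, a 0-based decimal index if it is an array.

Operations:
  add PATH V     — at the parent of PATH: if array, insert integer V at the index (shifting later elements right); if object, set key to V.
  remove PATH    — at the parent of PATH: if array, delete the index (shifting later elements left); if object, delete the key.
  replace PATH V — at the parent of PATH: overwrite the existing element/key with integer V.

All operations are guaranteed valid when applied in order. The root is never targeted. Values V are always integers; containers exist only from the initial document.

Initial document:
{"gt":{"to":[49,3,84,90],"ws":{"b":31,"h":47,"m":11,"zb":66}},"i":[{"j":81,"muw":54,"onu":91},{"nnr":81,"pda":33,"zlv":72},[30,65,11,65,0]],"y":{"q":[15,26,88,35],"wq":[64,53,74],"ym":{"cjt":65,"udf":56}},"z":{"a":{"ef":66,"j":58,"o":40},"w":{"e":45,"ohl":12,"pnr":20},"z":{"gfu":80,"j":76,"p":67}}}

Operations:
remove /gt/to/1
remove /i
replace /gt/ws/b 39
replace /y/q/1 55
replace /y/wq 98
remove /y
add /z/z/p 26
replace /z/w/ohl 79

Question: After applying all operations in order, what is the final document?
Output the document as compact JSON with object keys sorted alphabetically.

After op 1 (remove /gt/to/1): {"gt":{"to":[49,84,90],"ws":{"b":31,"h":47,"m":11,"zb":66}},"i":[{"j":81,"muw":54,"onu":91},{"nnr":81,"pda":33,"zlv":72},[30,65,11,65,0]],"y":{"q":[15,26,88,35],"wq":[64,53,74],"ym":{"cjt":65,"udf":56}},"z":{"a":{"ef":66,"j":58,"o":40},"w":{"e":45,"ohl":12,"pnr":20},"z":{"gfu":80,"j":76,"p":67}}}
After op 2 (remove /i): {"gt":{"to":[49,84,90],"ws":{"b":31,"h":47,"m":11,"zb":66}},"y":{"q":[15,26,88,35],"wq":[64,53,74],"ym":{"cjt":65,"udf":56}},"z":{"a":{"ef":66,"j":58,"o":40},"w":{"e":45,"ohl":12,"pnr":20},"z":{"gfu":80,"j":76,"p":67}}}
After op 3 (replace /gt/ws/b 39): {"gt":{"to":[49,84,90],"ws":{"b":39,"h":47,"m":11,"zb":66}},"y":{"q":[15,26,88,35],"wq":[64,53,74],"ym":{"cjt":65,"udf":56}},"z":{"a":{"ef":66,"j":58,"o":40},"w":{"e":45,"ohl":12,"pnr":20},"z":{"gfu":80,"j":76,"p":67}}}
After op 4 (replace /y/q/1 55): {"gt":{"to":[49,84,90],"ws":{"b":39,"h":47,"m":11,"zb":66}},"y":{"q":[15,55,88,35],"wq":[64,53,74],"ym":{"cjt":65,"udf":56}},"z":{"a":{"ef":66,"j":58,"o":40},"w":{"e":45,"ohl":12,"pnr":20},"z":{"gfu":80,"j":76,"p":67}}}
After op 5 (replace /y/wq 98): {"gt":{"to":[49,84,90],"ws":{"b":39,"h":47,"m":11,"zb":66}},"y":{"q":[15,55,88,35],"wq":98,"ym":{"cjt":65,"udf":56}},"z":{"a":{"ef":66,"j":58,"o":40},"w":{"e":45,"ohl":12,"pnr":20},"z":{"gfu":80,"j":76,"p":67}}}
After op 6 (remove /y): {"gt":{"to":[49,84,90],"ws":{"b":39,"h":47,"m":11,"zb":66}},"z":{"a":{"ef":66,"j":58,"o":40},"w":{"e":45,"ohl":12,"pnr":20},"z":{"gfu":80,"j":76,"p":67}}}
After op 7 (add /z/z/p 26): {"gt":{"to":[49,84,90],"ws":{"b":39,"h":47,"m":11,"zb":66}},"z":{"a":{"ef":66,"j":58,"o":40},"w":{"e":45,"ohl":12,"pnr":20},"z":{"gfu":80,"j":76,"p":26}}}
After op 8 (replace /z/w/ohl 79): {"gt":{"to":[49,84,90],"ws":{"b":39,"h":47,"m":11,"zb":66}},"z":{"a":{"ef":66,"j":58,"o":40},"w":{"e":45,"ohl":79,"pnr":20},"z":{"gfu":80,"j":76,"p":26}}}

Answer: {"gt":{"to":[49,84,90],"ws":{"b":39,"h":47,"m":11,"zb":66}},"z":{"a":{"ef":66,"j":58,"o":40},"w":{"e":45,"ohl":79,"pnr":20},"z":{"gfu":80,"j":76,"p":26}}}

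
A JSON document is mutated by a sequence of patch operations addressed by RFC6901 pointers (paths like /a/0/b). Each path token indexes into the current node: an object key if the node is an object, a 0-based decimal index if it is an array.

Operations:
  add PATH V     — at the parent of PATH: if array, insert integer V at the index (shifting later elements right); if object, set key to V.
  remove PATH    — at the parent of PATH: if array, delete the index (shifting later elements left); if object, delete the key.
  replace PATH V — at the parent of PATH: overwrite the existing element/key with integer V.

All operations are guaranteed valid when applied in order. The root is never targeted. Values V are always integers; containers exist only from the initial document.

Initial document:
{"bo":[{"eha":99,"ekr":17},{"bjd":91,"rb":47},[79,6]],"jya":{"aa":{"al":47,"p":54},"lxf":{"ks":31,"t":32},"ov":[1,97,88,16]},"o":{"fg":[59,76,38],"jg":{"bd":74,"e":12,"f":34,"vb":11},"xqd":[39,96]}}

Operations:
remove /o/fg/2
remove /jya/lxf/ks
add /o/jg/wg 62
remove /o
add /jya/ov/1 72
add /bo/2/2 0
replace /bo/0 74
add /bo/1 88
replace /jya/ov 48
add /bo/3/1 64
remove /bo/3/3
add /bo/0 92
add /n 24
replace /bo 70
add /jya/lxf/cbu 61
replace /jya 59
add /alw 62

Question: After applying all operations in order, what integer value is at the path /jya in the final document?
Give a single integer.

Answer: 59

Derivation:
After op 1 (remove /o/fg/2): {"bo":[{"eha":99,"ekr":17},{"bjd":91,"rb":47},[79,6]],"jya":{"aa":{"al":47,"p":54},"lxf":{"ks":31,"t":32},"ov":[1,97,88,16]},"o":{"fg":[59,76],"jg":{"bd":74,"e":12,"f":34,"vb":11},"xqd":[39,96]}}
After op 2 (remove /jya/lxf/ks): {"bo":[{"eha":99,"ekr":17},{"bjd":91,"rb":47},[79,6]],"jya":{"aa":{"al":47,"p":54},"lxf":{"t":32},"ov":[1,97,88,16]},"o":{"fg":[59,76],"jg":{"bd":74,"e":12,"f":34,"vb":11},"xqd":[39,96]}}
After op 3 (add /o/jg/wg 62): {"bo":[{"eha":99,"ekr":17},{"bjd":91,"rb":47},[79,6]],"jya":{"aa":{"al":47,"p":54},"lxf":{"t":32},"ov":[1,97,88,16]},"o":{"fg":[59,76],"jg":{"bd":74,"e":12,"f":34,"vb":11,"wg":62},"xqd":[39,96]}}
After op 4 (remove /o): {"bo":[{"eha":99,"ekr":17},{"bjd":91,"rb":47},[79,6]],"jya":{"aa":{"al":47,"p":54},"lxf":{"t":32},"ov":[1,97,88,16]}}
After op 5 (add /jya/ov/1 72): {"bo":[{"eha":99,"ekr":17},{"bjd":91,"rb":47},[79,6]],"jya":{"aa":{"al":47,"p":54},"lxf":{"t":32},"ov":[1,72,97,88,16]}}
After op 6 (add /bo/2/2 0): {"bo":[{"eha":99,"ekr":17},{"bjd":91,"rb":47},[79,6,0]],"jya":{"aa":{"al":47,"p":54},"lxf":{"t":32},"ov":[1,72,97,88,16]}}
After op 7 (replace /bo/0 74): {"bo":[74,{"bjd":91,"rb":47},[79,6,0]],"jya":{"aa":{"al":47,"p":54},"lxf":{"t":32},"ov":[1,72,97,88,16]}}
After op 8 (add /bo/1 88): {"bo":[74,88,{"bjd":91,"rb":47},[79,6,0]],"jya":{"aa":{"al":47,"p":54},"lxf":{"t":32},"ov":[1,72,97,88,16]}}
After op 9 (replace /jya/ov 48): {"bo":[74,88,{"bjd":91,"rb":47},[79,6,0]],"jya":{"aa":{"al":47,"p":54},"lxf":{"t":32},"ov":48}}
After op 10 (add /bo/3/1 64): {"bo":[74,88,{"bjd":91,"rb":47},[79,64,6,0]],"jya":{"aa":{"al":47,"p":54},"lxf":{"t":32},"ov":48}}
After op 11 (remove /bo/3/3): {"bo":[74,88,{"bjd":91,"rb":47},[79,64,6]],"jya":{"aa":{"al":47,"p":54},"lxf":{"t":32},"ov":48}}
After op 12 (add /bo/0 92): {"bo":[92,74,88,{"bjd":91,"rb":47},[79,64,6]],"jya":{"aa":{"al":47,"p":54},"lxf":{"t":32},"ov":48}}
After op 13 (add /n 24): {"bo":[92,74,88,{"bjd":91,"rb":47},[79,64,6]],"jya":{"aa":{"al":47,"p":54},"lxf":{"t":32},"ov":48},"n":24}
After op 14 (replace /bo 70): {"bo":70,"jya":{"aa":{"al":47,"p":54},"lxf":{"t":32},"ov":48},"n":24}
After op 15 (add /jya/lxf/cbu 61): {"bo":70,"jya":{"aa":{"al":47,"p":54},"lxf":{"cbu":61,"t":32},"ov":48},"n":24}
After op 16 (replace /jya 59): {"bo":70,"jya":59,"n":24}
After op 17 (add /alw 62): {"alw":62,"bo":70,"jya":59,"n":24}
Value at /jya: 59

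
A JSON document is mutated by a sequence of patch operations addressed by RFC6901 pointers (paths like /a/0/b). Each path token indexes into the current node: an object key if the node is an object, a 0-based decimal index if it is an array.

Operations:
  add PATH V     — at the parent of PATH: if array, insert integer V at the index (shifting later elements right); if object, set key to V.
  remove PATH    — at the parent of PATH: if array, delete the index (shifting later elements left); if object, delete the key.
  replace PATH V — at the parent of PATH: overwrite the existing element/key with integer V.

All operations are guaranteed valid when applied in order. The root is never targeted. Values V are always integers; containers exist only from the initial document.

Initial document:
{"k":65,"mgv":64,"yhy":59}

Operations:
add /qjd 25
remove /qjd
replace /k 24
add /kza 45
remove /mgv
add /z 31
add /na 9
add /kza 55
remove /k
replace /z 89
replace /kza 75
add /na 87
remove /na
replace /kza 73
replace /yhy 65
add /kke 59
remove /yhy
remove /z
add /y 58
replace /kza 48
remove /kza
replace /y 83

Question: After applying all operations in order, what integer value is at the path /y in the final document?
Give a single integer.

Answer: 83

Derivation:
After op 1 (add /qjd 25): {"k":65,"mgv":64,"qjd":25,"yhy":59}
After op 2 (remove /qjd): {"k":65,"mgv":64,"yhy":59}
After op 3 (replace /k 24): {"k":24,"mgv":64,"yhy":59}
After op 4 (add /kza 45): {"k":24,"kza":45,"mgv":64,"yhy":59}
After op 5 (remove /mgv): {"k":24,"kza":45,"yhy":59}
After op 6 (add /z 31): {"k":24,"kza":45,"yhy":59,"z":31}
After op 7 (add /na 9): {"k":24,"kza":45,"na":9,"yhy":59,"z":31}
After op 8 (add /kza 55): {"k":24,"kza":55,"na":9,"yhy":59,"z":31}
After op 9 (remove /k): {"kza":55,"na":9,"yhy":59,"z":31}
After op 10 (replace /z 89): {"kza":55,"na":9,"yhy":59,"z":89}
After op 11 (replace /kza 75): {"kza":75,"na":9,"yhy":59,"z":89}
After op 12 (add /na 87): {"kza":75,"na":87,"yhy":59,"z":89}
After op 13 (remove /na): {"kza":75,"yhy":59,"z":89}
After op 14 (replace /kza 73): {"kza":73,"yhy":59,"z":89}
After op 15 (replace /yhy 65): {"kza":73,"yhy":65,"z":89}
After op 16 (add /kke 59): {"kke":59,"kza":73,"yhy":65,"z":89}
After op 17 (remove /yhy): {"kke":59,"kza":73,"z":89}
After op 18 (remove /z): {"kke":59,"kza":73}
After op 19 (add /y 58): {"kke":59,"kza":73,"y":58}
After op 20 (replace /kza 48): {"kke":59,"kza":48,"y":58}
After op 21 (remove /kza): {"kke":59,"y":58}
After op 22 (replace /y 83): {"kke":59,"y":83}
Value at /y: 83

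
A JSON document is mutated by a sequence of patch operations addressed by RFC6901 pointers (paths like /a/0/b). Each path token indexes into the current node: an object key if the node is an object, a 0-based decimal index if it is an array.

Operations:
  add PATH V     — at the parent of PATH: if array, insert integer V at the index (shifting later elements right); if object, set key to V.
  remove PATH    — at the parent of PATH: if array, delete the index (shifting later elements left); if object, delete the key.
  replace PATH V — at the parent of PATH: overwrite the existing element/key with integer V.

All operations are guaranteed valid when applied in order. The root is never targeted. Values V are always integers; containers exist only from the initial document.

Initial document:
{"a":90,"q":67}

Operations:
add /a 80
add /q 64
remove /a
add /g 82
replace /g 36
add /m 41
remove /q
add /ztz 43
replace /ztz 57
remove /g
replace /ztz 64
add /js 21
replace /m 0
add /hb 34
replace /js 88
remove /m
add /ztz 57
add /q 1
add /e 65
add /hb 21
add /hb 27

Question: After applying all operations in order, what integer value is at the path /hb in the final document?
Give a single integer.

After op 1 (add /a 80): {"a":80,"q":67}
After op 2 (add /q 64): {"a":80,"q":64}
After op 3 (remove /a): {"q":64}
After op 4 (add /g 82): {"g":82,"q":64}
After op 5 (replace /g 36): {"g":36,"q":64}
After op 6 (add /m 41): {"g":36,"m":41,"q":64}
After op 7 (remove /q): {"g":36,"m":41}
After op 8 (add /ztz 43): {"g":36,"m":41,"ztz":43}
After op 9 (replace /ztz 57): {"g":36,"m":41,"ztz":57}
After op 10 (remove /g): {"m":41,"ztz":57}
After op 11 (replace /ztz 64): {"m":41,"ztz":64}
After op 12 (add /js 21): {"js":21,"m":41,"ztz":64}
After op 13 (replace /m 0): {"js":21,"m":0,"ztz":64}
After op 14 (add /hb 34): {"hb":34,"js":21,"m":0,"ztz":64}
After op 15 (replace /js 88): {"hb":34,"js":88,"m":0,"ztz":64}
After op 16 (remove /m): {"hb":34,"js":88,"ztz":64}
After op 17 (add /ztz 57): {"hb":34,"js":88,"ztz":57}
After op 18 (add /q 1): {"hb":34,"js":88,"q":1,"ztz":57}
After op 19 (add /e 65): {"e":65,"hb":34,"js":88,"q":1,"ztz":57}
After op 20 (add /hb 21): {"e":65,"hb":21,"js":88,"q":1,"ztz":57}
After op 21 (add /hb 27): {"e":65,"hb":27,"js":88,"q":1,"ztz":57}
Value at /hb: 27

Answer: 27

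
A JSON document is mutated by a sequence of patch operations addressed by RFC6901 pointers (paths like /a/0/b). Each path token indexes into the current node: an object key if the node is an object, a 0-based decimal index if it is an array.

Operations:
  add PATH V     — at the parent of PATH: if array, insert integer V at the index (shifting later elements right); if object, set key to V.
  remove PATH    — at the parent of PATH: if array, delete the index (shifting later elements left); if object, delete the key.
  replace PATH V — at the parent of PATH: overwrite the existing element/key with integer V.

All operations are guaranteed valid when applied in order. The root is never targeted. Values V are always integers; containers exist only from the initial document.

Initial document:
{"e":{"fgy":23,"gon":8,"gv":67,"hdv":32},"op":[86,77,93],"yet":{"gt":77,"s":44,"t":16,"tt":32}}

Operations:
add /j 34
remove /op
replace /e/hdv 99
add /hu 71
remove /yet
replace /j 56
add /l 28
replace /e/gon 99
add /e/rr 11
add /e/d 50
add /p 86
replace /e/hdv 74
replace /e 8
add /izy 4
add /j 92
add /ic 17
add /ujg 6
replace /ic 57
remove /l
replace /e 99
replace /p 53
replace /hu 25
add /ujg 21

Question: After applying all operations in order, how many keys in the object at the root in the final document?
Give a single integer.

After op 1 (add /j 34): {"e":{"fgy":23,"gon":8,"gv":67,"hdv":32},"j":34,"op":[86,77,93],"yet":{"gt":77,"s":44,"t":16,"tt":32}}
After op 2 (remove /op): {"e":{"fgy":23,"gon":8,"gv":67,"hdv":32},"j":34,"yet":{"gt":77,"s":44,"t":16,"tt":32}}
After op 3 (replace /e/hdv 99): {"e":{"fgy":23,"gon":8,"gv":67,"hdv":99},"j":34,"yet":{"gt":77,"s":44,"t":16,"tt":32}}
After op 4 (add /hu 71): {"e":{"fgy":23,"gon":8,"gv":67,"hdv":99},"hu":71,"j":34,"yet":{"gt":77,"s":44,"t":16,"tt":32}}
After op 5 (remove /yet): {"e":{"fgy":23,"gon":8,"gv":67,"hdv":99},"hu":71,"j":34}
After op 6 (replace /j 56): {"e":{"fgy":23,"gon":8,"gv":67,"hdv":99},"hu":71,"j":56}
After op 7 (add /l 28): {"e":{"fgy":23,"gon":8,"gv":67,"hdv":99},"hu":71,"j":56,"l":28}
After op 8 (replace /e/gon 99): {"e":{"fgy":23,"gon":99,"gv":67,"hdv":99},"hu":71,"j":56,"l":28}
After op 9 (add /e/rr 11): {"e":{"fgy":23,"gon":99,"gv":67,"hdv":99,"rr":11},"hu":71,"j":56,"l":28}
After op 10 (add /e/d 50): {"e":{"d":50,"fgy":23,"gon":99,"gv":67,"hdv":99,"rr":11},"hu":71,"j":56,"l":28}
After op 11 (add /p 86): {"e":{"d":50,"fgy":23,"gon":99,"gv":67,"hdv":99,"rr":11},"hu":71,"j":56,"l":28,"p":86}
After op 12 (replace /e/hdv 74): {"e":{"d":50,"fgy":23,"gon":99,"gv":67,"hdv":74,"rr":11},"hu":71,"j":56,"l":28,"p":86}
After op 13 (replace /e 8): {"e":8,"hu":71,"j":56,"l":28,"p":86}
After op 14 (add /izy 4): {"e":8,"hu":71,"izy":4,"j":56,"l":28,"p":86}
After op 15 (add /j 92): {"e":8,"hu":71,"izy":4,"j":92,"l":28,"p":86}
After op 16 (add /ic 17): {"e":8,"hu":71,"ic":17,"izy":4,"j":92,"l":28,"p":86}
After op 17 (add /ujg 6): {"e":8,"hu":71,"ic":17,"izy":4,"j":92,"l":28,"p":86,"ujg":6}
After op 18 (replace /ic 57): {"e":8,"hu":71,"ic":57,"izy":4,"j":92,"l":28,"p":86,"ujg":6}
After op 19 (remove /l): {"e":8,"hu":71,"ic":57,"izy":4,"j":92,"p":86,"ujg":6}
After op 20 (replace /e 99): {"e":99,"hu":71,"ic":57,"izy":4,"j":92,"p":86,"ujg":6}
After op 21 (replace /p 53): {"e":99,"hu":71,"ic":57,"izy":4,"j":92,"p":53,"ujg":6}
After op 22 (replace /hu 25): {"e":99,"hu":25,"ic":57,"izy":4,"j":92,"p":53,"ujg":6}
After op 23 (add /ujg 21): {"e":99,"hu":25,"ic":57,"izy":4,"j":92,"p":53,"ujg":21}
Size at the root: 7

Answer: 7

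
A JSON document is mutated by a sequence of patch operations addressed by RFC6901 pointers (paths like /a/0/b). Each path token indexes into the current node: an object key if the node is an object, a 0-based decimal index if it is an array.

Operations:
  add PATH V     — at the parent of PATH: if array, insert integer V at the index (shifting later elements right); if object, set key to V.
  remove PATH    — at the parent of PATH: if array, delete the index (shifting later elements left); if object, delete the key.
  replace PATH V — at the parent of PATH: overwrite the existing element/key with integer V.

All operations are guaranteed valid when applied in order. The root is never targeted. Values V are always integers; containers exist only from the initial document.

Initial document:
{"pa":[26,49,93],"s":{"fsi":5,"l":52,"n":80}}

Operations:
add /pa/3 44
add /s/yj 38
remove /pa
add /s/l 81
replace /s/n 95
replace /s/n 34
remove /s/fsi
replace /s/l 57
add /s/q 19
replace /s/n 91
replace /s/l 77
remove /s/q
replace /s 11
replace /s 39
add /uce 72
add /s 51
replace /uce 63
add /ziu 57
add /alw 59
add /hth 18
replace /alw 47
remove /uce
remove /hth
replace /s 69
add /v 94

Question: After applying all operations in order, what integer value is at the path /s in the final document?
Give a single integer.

Answer: 69

Derivation:
After op 1 (add /pa/3 44): {"pa":[26,49,93,44],"s":{"fsi":5,"l":52,"n":80}}
After op 2 (add /s/yj 38): {"pa":[26,49,93,44],"s":{"fsi":5,"l":52,"n":80,"yj":38}}
After op 3 (remove /pa): {"s":{"fsi":5,"l":52,"n":80,"yj":38}}
After op 4 (add /s/l 81): {"s":{"fsi":5,"l":81,"n":80,"yj":38}}
After op 5 (replace /s/n 95): {"s":{"fsi":5,"l":81,"n":95,"yj":38}}
After op 6 (replace /s/n 34): {"s":{"fsi":5,"l":81,"n":34,"yj":38}}
After op 7 (remove /s/fsi): {"s":{"l":81,"n":34,"yj":38}}
After op 8 (replace /s/l 57): {"s":{"l":57,"n":34,"yj":38}}
After op 9 (add /s/q 19): {"s":{"l":57,"n":34,"q":19,"yj":38}}
After op 10 (replace /s/n 91): {"s":{"l":57,"n":91,"q":19,"yj":38}}
After op 11 (replace /s/l 77): {"s":{"l":77,"n":91,"q":19,"yj":38}}
After op 12 (remove /s/q): {"s":{"l":77,"n":91,"yj":38}}
After op 13 (replace /s 11): {"s":11}
After op 14 (replace /s 39): {"s":39}
After op 15 (add /uce 72): {"s":39,"uce":72}
After op 16 (add /s 51): {"s":51,"uce":72}
After op 17 (replace /uce 63): {"s":51,"uce":63}
After op 18 (add /ziu 57): {"s":51,"uce":63,"ziu":57}
After op 19 (add /alw 59): {"alw":59,"s":51,"uce":63,"ziu":57}
After op 20 (add /hth 18): {"alw":59,"hth":18,"s":51,"uce":63,"ziu":57}
After op 21 (replace /alw 47): {"alw":47,"hth":18,"s":51,"uce":63,"ziu":57}
After op 22 (remove /uce): {"alw":47,"hth":18,"s":51,"ziu":57}
After op 23 (remove /hth): {"alw":47,"s":51,"ziu":57}
After op 24 (replace /s 69): {"alw":47,"s":69,"ziu":57}
After op 25 (add /v 94): {"alw":47,"s":69,"v":94,"ziu":57}
Value at /s: 69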